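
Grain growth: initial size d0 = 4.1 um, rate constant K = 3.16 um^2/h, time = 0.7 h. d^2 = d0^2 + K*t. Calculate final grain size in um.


d^2 = 4.1^2 + 3.16*0.7 = 19.022
d = sqrt(19.022) = 4.36 um

4.36


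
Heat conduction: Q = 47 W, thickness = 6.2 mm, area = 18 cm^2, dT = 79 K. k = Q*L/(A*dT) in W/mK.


k = 47*6.2/1000/(18/10000*79) = 2.05 W/mK

2.05


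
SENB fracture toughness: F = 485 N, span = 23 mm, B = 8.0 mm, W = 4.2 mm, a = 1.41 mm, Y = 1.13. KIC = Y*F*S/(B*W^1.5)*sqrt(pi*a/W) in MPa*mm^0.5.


KIC = 1.13*485*23/(8.0*4.2^1.5)*sqrt(pi*1.41/4.2) = 187.99

187.99


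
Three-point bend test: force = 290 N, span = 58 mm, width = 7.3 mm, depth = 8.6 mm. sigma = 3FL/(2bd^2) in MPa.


sigma = 3*290*58/(2*7.3*8.6^2) = 46.7 MPa

46.7


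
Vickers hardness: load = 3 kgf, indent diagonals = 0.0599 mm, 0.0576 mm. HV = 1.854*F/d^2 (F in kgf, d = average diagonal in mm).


d_avg = (0.0599+0.0576)/2 = 0.05875 mm
HV = 1.854*3/0.05875^2 = 1611

1611


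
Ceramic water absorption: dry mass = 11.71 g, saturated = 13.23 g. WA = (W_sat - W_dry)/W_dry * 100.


WA = (13.23 - 11.71) / 11.71 * 100 = 12.98%

12.98


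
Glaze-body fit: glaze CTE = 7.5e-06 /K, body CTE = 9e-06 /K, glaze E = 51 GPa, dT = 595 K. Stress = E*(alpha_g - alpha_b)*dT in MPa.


Stress = 51*1000*(7.5e-06 - 9e-06)*595 = -45.5 MPa

-45.5


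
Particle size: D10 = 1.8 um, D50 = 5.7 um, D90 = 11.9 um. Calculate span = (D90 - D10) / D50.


Span = (11.9 - 1.8) / 5.7 = 10.1 / 5.7 = 1.772

1.772


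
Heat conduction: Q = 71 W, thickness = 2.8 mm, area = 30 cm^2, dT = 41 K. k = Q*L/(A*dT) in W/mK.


k = 71*2.8/1000/(30/10000*41) = 1.62 W/mK

1.62


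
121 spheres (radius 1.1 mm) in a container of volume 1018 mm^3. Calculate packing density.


V_sphere = 4/3*pi*1.1^3 = 5.5753 mm^3
Total V = 121*5.5753 = 674.6113 mm^3
PD = 674.6113 / 1018 = 0.663

0.663


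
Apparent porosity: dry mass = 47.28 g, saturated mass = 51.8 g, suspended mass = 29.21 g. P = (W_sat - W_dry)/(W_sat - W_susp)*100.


P = (51.8 - 47.28) / (51.8 - 29.21) * 100 = 4.52 / 22.59 * 100 = 20.0%

20.0


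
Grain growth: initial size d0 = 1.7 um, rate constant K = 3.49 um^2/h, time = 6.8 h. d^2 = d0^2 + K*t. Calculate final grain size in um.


d^2 = 1.7^2 + 3.49*6.8 = 26.622
d = sqrt(26.622) = 5.16 um

5.16


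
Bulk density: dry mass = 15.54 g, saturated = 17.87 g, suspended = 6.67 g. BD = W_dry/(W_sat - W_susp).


BD = 15.54 / (17.87 - 6.67) = 15.54 / 11.2 = 1.388 g/cm^3

1.388


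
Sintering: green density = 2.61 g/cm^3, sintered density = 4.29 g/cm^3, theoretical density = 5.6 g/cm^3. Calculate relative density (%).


Relative = 4.29 / 5.6 * 100 = 76.6%

76.6


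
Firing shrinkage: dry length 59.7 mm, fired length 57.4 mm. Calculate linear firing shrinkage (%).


FS = (59.7 - 57.4) / 59.7 * 100 = 3.85%

3.85


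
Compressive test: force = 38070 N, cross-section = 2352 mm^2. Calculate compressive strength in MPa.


CS = 38070 / 2352 = 16.2 MPa

16.2


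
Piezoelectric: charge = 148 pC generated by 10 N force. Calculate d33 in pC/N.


d33 = 148 / 10 = 14.8 pC/N

14.8


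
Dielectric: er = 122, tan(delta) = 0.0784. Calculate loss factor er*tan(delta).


Loss = 122 * 0.0784 = 9.565

9.565


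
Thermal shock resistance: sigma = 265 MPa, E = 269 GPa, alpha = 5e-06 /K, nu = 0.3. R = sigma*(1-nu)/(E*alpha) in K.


R = 265*(1-0.3)/(269*1000*5e-06) = 138 K

138


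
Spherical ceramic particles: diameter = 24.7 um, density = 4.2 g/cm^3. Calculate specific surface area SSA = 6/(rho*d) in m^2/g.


SSA = 6 / (4.2 * 24.7) = 0.058 m^2/g

0.058


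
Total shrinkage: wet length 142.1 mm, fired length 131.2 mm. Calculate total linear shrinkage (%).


TS = (142.1 - 131.2) / 142.1 * 100 = 7.67%

7.67


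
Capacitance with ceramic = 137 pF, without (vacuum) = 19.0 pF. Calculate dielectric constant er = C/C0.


er = 137 / 19.0 = 7.21

7.21


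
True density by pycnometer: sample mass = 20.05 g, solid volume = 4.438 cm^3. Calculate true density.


TD = 20.05 / 4.438 = 4.518 g/cm^3

4.518


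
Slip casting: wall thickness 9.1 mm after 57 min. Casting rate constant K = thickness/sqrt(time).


K = 9.1 / sqrt(57) = 9.1 / 7.5498 = 1.205 mm/min^0.5

1.205


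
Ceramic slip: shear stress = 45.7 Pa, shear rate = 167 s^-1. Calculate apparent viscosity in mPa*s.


eta = tau/gamma * 1000 = 45.7/167 * 1000 = 273.7 mPa*s

273.7


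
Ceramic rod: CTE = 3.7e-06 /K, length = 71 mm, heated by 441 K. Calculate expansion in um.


dL = 3.7e-06 * 71 * 441 * 1000 = 115.851 um

115.851


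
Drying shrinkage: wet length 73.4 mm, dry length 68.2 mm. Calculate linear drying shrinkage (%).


DS = (73.4 - 68.2) / 73.4 * 100 = 7.08%

7.08


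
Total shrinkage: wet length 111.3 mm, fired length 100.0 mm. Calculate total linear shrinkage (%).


TS = (111.3 - 100.0) / 111.3 * 100 = 10.15%

10.15


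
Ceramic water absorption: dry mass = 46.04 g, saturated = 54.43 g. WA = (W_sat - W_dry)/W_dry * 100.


WA = (54.43 - 46.04) / 46.04 * 100 = 18.22%

18.22


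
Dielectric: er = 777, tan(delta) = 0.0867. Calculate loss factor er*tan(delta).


Loss = 777 * 0.0867 = 67.366

67.366


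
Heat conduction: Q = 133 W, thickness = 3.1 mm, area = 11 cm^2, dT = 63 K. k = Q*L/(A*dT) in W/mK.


k = 133*3.1/1000/(11/10000*63) = 5.95 W/mK

5.95


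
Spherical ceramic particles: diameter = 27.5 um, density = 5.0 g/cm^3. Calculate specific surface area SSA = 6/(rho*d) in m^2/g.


SSA = 6 / (5.0 * 27.5) = 0.044 m^2/g

0.044


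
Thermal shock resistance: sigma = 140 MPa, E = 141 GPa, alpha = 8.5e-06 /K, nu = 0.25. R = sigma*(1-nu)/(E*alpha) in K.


R = 140*(1-0.25)/(141*1000*8.5e-06) = 88 K

88


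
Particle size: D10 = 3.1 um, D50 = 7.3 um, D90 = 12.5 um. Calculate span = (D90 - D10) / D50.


Span = (12.5 - 3.1) / 7.3 = 9.4 / 7.3 = 1.288

1.288


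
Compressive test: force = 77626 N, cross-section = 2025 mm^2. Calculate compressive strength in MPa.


CS = 77626 / 2025 = 38.3 MPa

38.3


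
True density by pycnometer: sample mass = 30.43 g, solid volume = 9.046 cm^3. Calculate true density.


TD = 30.43 / 9.046 = 3.364 g/cm^3

3.364


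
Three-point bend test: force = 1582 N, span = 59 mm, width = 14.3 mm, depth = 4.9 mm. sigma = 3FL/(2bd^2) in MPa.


sigma = 3*1582*59/(2*14.3*4.9^2) = 407.8 MPa

407.8


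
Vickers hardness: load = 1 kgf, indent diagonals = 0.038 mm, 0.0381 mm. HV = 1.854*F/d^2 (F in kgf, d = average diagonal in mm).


d_avg = (0.038+0.0381)/2 = 0.03805 mm
HV = 1.854*1/0.03805^2 = 1281

1281


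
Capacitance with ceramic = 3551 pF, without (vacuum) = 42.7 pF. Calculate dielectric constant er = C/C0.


er = 3551 / 42.7 = 83.16

83.16


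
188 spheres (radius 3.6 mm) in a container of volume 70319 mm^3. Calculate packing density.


V_sphere = 4/3*pi*3.6^3 = 195.4322 mm^3
Total V = 188*195.4322 = 36741.2536 mm^3
PD = 36741.2536 / 70319 = 0.522

0.522


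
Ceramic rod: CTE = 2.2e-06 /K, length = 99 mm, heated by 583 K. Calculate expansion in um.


dL = 2.2e-06 * 99 * 583 * 1000 = 126.977 um

126.977


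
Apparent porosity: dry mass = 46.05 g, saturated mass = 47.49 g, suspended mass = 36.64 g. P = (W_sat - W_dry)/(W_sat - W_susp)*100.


P = (47.49 - 46.05) / (47.49 - 36.64) * 100 = 1.44 / 10.85 * 100 = 13.3%

13.3


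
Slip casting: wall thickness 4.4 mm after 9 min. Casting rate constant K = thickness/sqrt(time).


K = 4.4 / sqrt(9) = 4.4 / 3.0 = 1.467 mm/min^0.5

1.467


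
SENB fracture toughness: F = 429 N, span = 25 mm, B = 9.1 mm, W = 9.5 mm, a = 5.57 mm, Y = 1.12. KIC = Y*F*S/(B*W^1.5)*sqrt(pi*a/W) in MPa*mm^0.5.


KIC = 1.12*429*25/(9.1*9.5^1.5)*sqrt(pi*5.57/9.5) = 61.18

61.18


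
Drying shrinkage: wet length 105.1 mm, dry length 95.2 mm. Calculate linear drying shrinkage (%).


DS = (105.1 - 95.2) / 105.1 * 100 = 9.42%

9.42


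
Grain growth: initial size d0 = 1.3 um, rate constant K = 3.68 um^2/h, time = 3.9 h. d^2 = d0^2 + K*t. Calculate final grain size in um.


d^2 = 1.3^2 + 3.68*3.9 = 16.042
d = sqrt(16.042) = 4.01 um

4.01


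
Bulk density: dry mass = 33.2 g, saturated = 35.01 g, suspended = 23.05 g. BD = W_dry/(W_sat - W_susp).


BD = 33.2 / (35.01 - 23.05) = 33.2 / 11.96 = 2.776 g/cm^3

2.776


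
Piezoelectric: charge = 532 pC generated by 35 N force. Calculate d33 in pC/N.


d33 = 532 / 35 = 15.2 pC/N

15.2


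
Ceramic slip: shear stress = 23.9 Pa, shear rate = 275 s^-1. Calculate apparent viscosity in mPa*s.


eta = tau/gamma * 1000 = 23.9/275 * 1000 = 86.9 mPa*s

86.9


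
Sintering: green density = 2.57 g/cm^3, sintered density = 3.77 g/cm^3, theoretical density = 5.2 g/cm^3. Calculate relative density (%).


Relative = 3.77 / 5.2 * 100 = 72.5%

72.5


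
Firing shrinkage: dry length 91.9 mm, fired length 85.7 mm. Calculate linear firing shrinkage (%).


FS = (91.9 - 85.7) / 91.9 * 100 = 6.75%

6.75


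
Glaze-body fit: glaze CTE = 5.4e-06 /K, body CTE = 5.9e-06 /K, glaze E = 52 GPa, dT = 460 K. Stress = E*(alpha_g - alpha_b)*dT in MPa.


Stress = 52*1000*(5.4e-06 - 5.9e-06)*460 = -12.0 MPa

-12.0


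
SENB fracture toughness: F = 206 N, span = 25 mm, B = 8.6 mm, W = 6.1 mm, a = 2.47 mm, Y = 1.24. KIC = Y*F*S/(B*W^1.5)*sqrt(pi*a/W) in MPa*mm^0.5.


KIC = 1.24*206*25/(8.6*6.1^1.5)*sqrt(pi*2.47/6.1) = 55.59

55.59


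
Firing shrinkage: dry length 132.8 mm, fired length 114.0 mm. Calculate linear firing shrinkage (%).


FS = (132.8 - 114.0) / 132.8 * 100 = 14.16%

14.16


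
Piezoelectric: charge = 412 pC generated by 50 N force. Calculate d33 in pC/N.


d33 = 412 / 50 = 8.2 pC/N

8.2


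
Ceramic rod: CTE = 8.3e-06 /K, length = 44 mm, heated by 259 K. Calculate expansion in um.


dL = 8.3e-06 * 44 * 259 * 1000 = 94.587 um

94.587


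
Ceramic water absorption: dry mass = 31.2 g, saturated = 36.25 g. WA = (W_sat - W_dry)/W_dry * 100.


WA = (36.25 - 31.2) / 31.2 * 100 = 16.19%

16.19


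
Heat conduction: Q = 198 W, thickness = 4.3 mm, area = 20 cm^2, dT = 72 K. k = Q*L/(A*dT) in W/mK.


k = 198*4.3/1000/(20/10000*72) = 5.91 W/mK

5.91


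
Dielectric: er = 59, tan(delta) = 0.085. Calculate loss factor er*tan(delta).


Loss = 59 * 0.085 = 5.015

5.015


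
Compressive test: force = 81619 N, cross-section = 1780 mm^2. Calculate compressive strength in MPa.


CS = 81619 / 1780 = 45.9 MPa

45.9


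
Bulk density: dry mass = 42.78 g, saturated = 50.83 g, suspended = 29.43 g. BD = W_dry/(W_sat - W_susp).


BD = 42.78 / (50.83 - 29.43) = 42.78 / 21.4 = 1.999 g/cm^3

1.999


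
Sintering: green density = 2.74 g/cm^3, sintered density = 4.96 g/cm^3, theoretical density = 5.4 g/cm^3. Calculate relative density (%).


Relative = 4.96 / 5.4 * 100 = 91.9%

91.9


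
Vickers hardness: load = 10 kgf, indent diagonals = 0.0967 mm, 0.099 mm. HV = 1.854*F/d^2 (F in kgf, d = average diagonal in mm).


d_avg = (0.0967+0.099)/2 = 0.09785 mm
HV = 1.854*10/0.09785^2 = 1936

1936


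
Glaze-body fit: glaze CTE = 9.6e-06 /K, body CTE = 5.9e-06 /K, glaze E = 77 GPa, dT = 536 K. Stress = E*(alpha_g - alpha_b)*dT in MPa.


Stress = 77*1000*(9.6e-06 - 5.9e-06)*536 = 152.7 MPa

152.7


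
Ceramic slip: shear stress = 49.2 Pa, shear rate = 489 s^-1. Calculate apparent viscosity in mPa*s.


eta = tau/gamma * 1000 = 49.2/489 * 1000 = 100.6 mPa*s

100.6


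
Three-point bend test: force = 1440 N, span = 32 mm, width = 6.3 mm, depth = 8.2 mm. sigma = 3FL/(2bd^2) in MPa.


sigma = 3*1440*32/(2*6.3*8.2^2) = 163.2 MPa

163.2


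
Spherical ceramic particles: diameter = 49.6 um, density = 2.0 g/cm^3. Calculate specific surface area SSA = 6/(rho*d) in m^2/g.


SSA = 6 / (2.0 * 49.6) = 0.06 m^2/g

0.06


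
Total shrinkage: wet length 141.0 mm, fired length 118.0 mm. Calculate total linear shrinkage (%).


TS = (141.0 - 118.0) / 141.0 * 100 = 16.31%

16.31


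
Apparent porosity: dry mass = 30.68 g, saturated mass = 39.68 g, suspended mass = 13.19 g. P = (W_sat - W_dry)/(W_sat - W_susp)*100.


P = (39.68 - 30.68) / (39.68 - 13.19) * 100 = 9.0 / 26.49 * 100 = 34.0%

34.0


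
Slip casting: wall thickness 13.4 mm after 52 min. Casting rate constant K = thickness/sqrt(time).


K = 13.4 / sqrt(52) = 13.4 / 7.2111 = 1.858 mm/min^0.5

1.858


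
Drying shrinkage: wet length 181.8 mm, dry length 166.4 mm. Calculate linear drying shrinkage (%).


DS = (181.8 - 166.4) / 181.8 * 100 = 8.47%

8.47


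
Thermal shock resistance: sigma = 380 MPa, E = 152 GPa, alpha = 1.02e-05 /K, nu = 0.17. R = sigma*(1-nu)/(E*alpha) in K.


R = 380*(1-0.17)/(152*1000*1.02e-05) = 203 K

203


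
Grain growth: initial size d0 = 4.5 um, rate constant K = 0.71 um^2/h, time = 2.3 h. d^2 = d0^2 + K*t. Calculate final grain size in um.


d^2 = 4.5^2 + 0.71*2.3 = 21.883
d = sqrt(21.883) = 4.68 um

4.68


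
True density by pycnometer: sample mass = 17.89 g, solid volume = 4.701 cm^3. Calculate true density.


TD = 17.89 / 4.701 = 3.806 g/cm^3

3.806


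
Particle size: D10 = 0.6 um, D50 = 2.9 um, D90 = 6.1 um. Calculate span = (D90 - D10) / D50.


Span = (6.1 - 0.6) / 2.9 = 5.5 / 2.9 = 1.897

1.897


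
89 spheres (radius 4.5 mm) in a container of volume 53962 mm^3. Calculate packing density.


V_sphere = 4/3*pi*4.5^3 = 381.7035 mm^3
Total V = 89*381.7035 = 33971.6115 mm^3
PD = 33971.6115 / 53962 = 0.63

0.63


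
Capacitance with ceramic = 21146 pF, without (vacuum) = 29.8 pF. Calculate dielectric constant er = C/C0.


er = 21146 / 29.8 = 709.6

709.6


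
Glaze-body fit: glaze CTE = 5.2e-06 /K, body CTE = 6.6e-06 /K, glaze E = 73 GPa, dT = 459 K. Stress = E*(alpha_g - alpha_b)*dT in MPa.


Stress = 73*1000*(5.2e-06 - 6.6e-06)*459 = -46.9 MPa

-46.9


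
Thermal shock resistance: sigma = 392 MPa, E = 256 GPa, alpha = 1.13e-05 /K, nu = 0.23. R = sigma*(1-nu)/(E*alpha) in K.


R = 392*(1-0.23)/(256*1000*1.13e-05) = 104 K

104


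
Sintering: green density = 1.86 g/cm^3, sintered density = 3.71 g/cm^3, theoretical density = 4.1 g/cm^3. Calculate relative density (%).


Relative = 3.71 / 4.1 * 100 = 90.5%

90.5


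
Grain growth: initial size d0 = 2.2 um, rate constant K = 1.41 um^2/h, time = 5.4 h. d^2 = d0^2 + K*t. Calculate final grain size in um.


d^2 = 2.2^2 + 1.41*5.4 = 12.454
d = sqrt(12.454) = 3.53 um

3.53


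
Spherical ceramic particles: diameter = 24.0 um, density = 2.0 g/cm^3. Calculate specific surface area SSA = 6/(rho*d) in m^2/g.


SSA = 6 / (2.0 * 24.0) = 0.125 m^2/g

0.125


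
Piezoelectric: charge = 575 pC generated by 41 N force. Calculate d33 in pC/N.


d33 = 575 / 41 = 14.0 pC/N

14.0


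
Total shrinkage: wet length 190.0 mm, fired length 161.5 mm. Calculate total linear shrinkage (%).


TS = (190.0 - 161.5) / 190.0 * 100 = 15.0%

15.0


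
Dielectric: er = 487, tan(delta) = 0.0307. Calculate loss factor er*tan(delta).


Loss = 487 * 0.0307 = 14.951

14.951


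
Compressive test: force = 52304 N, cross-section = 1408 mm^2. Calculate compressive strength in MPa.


CS = 52304 / 1408 = 37.1 MPa

37.1


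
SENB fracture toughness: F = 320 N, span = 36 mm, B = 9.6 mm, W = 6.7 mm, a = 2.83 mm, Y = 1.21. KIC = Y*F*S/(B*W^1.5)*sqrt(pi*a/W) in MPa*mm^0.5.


KIC = 1.21*320*36/(9.6*6.7^1.5)*sqrt(pi*2.83/6.7) = 96.45

96.45


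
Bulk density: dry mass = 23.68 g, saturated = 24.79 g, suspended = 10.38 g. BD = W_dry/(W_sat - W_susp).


BD = 23.68 / (24.79 - 10.38) = 23.68 / 14.41 = 1.643 g/cm^3

1.643


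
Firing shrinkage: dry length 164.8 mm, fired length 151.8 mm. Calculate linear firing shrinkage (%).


FS = (164.8 - 151.8) / 164.8 * 100 = 7.89%

7.89


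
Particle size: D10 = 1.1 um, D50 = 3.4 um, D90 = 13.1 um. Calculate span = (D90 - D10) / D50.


Span = (13.1 - 1.1) / 3.4 = 12.0 / 3.4 = 3.529

3.529


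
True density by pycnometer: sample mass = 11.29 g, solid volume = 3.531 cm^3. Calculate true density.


TD = 11.29 / 3.531 = 3.197 g/cm^3

3.197


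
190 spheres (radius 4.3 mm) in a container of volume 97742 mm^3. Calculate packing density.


V_sphere = 4/3*pi*4.3^3 = 333.0381 mm^3
Total V = 190*333.0381 = 63277.239 mm^3
PD = 63277.239 / 97742 = 0.647

0.647


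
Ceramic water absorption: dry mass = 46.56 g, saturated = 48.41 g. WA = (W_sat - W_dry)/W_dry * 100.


WA = (48.41 - 46.56) / 46.56 * 100 = 3.97%

3.97


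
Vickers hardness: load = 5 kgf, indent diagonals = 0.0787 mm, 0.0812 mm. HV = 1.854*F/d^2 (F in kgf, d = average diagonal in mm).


d_avg = (0.0787+0.0812)/2 = 0.07995 mm
HV = 1.854*5/0.07995^2 = 1450

1450


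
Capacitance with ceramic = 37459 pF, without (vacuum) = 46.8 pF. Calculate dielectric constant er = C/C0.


er = 37459 / 46.8 = 800.41

800.41


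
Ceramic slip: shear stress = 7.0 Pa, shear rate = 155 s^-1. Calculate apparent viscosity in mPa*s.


eta = tau/gamma * 1000 = 7.0/155 * 1000 = 45.2 mPa*s

45.2


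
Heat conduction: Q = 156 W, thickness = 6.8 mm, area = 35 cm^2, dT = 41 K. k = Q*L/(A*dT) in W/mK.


k = 156*6.8/1000/(35/10000*41) = 7.39 W/mK

7.39


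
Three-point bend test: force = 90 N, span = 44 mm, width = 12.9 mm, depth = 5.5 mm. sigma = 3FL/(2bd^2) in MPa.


sigma = 3*90*44/(2*12.9*5.5^2) = 15.2 MPa

15.2


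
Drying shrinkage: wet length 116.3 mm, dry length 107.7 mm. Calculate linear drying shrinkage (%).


DS = (116.3 - 107.7) / 116.3 * 100 = 7.39%

7.39


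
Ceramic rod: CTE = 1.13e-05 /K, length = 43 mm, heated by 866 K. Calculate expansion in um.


dL = 1.13e-05 * 43 * 866 * 1000 = 420.789 um

420.789


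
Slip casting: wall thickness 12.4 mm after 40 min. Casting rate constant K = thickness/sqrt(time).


K = 12.4 / sqrt(40) = 12.4 / 6.3246 = 1.961 mm/min^0.5

1.961


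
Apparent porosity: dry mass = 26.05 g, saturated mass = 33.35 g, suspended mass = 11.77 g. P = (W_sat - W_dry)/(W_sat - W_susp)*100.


P = (33.35 - 26.05) / (33.35 - 11.77) * 100 = 7.3 / 21.58 * 100 = 33.8%

33.8


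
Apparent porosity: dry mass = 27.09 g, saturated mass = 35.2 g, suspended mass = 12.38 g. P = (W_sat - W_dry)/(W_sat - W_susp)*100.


P = (35.2 - 27.09) / (35.2 - 12.38) * 100 = 8.11 / 22.82 * 100 = 35.5%

35.5


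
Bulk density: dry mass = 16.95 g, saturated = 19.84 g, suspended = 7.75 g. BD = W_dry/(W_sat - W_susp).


BD = 16.95 / (19.84 - 7.75) = 16.95 / 12.09 = 1.402 g/cm^3

1.402


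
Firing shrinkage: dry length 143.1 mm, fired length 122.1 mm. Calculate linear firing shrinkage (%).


FS = (143.1 - 122.1) / 143.1 * 100 = 14.68%

14.68


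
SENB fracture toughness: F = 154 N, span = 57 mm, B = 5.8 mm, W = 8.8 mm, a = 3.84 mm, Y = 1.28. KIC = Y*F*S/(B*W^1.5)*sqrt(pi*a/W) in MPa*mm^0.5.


KIC = 1.28*154*57/(5.8*8.8^1.5)*sqrt(pi*3.84/8.8) = 86.89

86.89


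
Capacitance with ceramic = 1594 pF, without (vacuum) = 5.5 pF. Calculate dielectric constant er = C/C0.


er = 1594 / 5.5 = 289.82

289.82


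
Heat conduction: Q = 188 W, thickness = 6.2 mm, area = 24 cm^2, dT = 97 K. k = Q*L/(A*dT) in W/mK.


k = 188*6.2/1000/(24/10000*97) = 5.01 W/mK

5.01


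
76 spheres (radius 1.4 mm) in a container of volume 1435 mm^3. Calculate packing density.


V_sphere = 4/3*pi*1.4^3 = 11.494 mm^3
Total V = 76*11.494 = 873.544 mm^3
PD = 873.544 / 1435 = 0.609

0.609


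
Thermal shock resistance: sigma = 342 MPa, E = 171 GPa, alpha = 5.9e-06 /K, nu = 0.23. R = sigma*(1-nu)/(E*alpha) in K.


R = 342*(1-0.23)/(171*1000*5.9e-06) = 261 K

261


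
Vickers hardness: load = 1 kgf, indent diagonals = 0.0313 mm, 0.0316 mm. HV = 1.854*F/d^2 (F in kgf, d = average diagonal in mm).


d_avg = (0.0313+0.0316)/2 = 0.03145 mm
HV = 1.854*1/0.03145^2 = 1874

1874


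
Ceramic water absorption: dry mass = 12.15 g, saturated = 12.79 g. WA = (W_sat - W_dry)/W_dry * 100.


WA = (12.79 - 12.15) / 12.15 * 100 = 5.27%

5.27


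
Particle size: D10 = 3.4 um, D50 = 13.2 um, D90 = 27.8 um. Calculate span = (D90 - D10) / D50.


Span = (27.8 - 3.4) / 13.2 = 24.4 / 13.2 = 1.848

1.848


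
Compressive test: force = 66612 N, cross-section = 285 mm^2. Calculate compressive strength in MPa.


CS = 66612 / 285 = 233.7 MPa

233.7


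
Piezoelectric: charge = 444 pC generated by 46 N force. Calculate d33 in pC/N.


d33 = 444 / 46 = 9.7 pC/N

9.7


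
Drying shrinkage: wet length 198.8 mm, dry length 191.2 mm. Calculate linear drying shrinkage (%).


DS = (198.8 - 191.2) / 198.8 * 100 = 3.82%

3.82


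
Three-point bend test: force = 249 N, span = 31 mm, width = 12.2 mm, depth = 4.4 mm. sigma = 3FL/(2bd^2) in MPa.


sigma = 3*249*31/(2*12.2*4.4^2) = 49.0 MPa

49.0


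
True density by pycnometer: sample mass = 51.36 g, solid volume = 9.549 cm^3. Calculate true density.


TD = 51.36 / 9.549 = 5.379 g/cm^3

5.379


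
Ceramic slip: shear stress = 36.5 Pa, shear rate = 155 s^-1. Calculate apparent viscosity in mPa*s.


eta = tau/gamma * 1000 = 36.5/155 * 1000 = 235.5 mPa*s

235.5


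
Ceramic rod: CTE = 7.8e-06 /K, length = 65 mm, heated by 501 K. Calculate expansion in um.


dL = 7.8e-06 * 65 * 501 * 1000 = 254.007 um

254.007


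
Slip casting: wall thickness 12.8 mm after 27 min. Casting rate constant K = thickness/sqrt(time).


K = 12.8 / sqrt(27) = 12.8 / 5.1962 = 2.463 mm/min^0.5

2.463


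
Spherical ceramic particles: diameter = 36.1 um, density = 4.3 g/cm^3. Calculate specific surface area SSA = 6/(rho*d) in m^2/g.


SSA = 6 / (4.3 * 36.1) = 0.039 m^2/g

0.039


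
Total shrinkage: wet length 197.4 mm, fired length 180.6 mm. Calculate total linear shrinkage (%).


TS = (197.4 - 180.6) / 197.4 * 100 = 8.51%

8.51


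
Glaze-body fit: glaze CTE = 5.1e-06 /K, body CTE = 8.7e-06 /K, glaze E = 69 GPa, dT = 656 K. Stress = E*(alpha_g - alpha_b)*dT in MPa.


Stress = 69*1000*(5.1e-06 - 8.7e-06)*656 = -163.0 MPa

-163.0


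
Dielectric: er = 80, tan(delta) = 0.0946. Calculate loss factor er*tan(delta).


Loss = 80 * 0.0946 = 7.568

7.568


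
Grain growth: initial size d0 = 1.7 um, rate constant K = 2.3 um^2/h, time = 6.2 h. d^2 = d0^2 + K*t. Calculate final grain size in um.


d^2 = 1.7^2 + 2.3*6.2 = 17.15
d = sqrt(17.15) = 4.14 um

4.14


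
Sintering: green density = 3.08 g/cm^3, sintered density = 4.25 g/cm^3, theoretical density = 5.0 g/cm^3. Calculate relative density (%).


Relative = 4.25 / 5.0 * 100 = 85.0%

85.0


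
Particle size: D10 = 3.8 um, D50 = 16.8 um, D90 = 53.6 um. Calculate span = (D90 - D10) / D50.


Span = (53.6 - 3.8) / 16.8 = 49.8 / 16.8 = 2.964

2.964


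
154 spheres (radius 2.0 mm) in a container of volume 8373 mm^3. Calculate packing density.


V_sphere = 4/3*pi*2.0^3 = 33.5103 mm^3
Total V = 154*33.5103 = 5160.5862 mm^3
PD = 5160.5862 / 8373 = 0.616

0.616


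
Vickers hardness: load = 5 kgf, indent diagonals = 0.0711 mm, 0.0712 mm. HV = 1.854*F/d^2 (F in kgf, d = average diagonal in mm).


d_avg = (0.0711+0.0712)/2 = 0.07115 mm
HV = 1.854*5/0.07115^2 = 1831

1831


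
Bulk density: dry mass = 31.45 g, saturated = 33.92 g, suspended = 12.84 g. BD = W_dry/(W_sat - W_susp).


BD = 31.45 / (33.92 - 12.84) = 31.45 / 21.08 = 1.492 g/cm^3

1.492


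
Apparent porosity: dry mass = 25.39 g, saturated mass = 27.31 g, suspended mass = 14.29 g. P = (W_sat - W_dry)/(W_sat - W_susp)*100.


P = (27.31 - 25.39) / (27.31 - 14.29) * 100 = 1.92 / 13.02 * 100 = 14.7%

14.7


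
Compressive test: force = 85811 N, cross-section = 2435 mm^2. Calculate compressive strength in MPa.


CS = 85811 / 2435 = 35.2 MPa

35.2


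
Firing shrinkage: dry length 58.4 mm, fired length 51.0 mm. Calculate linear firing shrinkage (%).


FS = (58.4 - 51.0) / 58.4 * 100 = 12.67%

12.67


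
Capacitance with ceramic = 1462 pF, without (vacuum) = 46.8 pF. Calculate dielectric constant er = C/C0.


er = 1462 / 46.8 = 31.24

31.24


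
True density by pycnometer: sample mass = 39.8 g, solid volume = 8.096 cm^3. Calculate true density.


TD = 39.8 / 8.096 = 4.916 g/cm^3

4.916


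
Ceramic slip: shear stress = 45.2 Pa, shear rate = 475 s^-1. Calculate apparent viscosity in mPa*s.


eta = tau/gamma * 1000 = 45.2/475 * 1000 = 95.2 mPa*s

95.2


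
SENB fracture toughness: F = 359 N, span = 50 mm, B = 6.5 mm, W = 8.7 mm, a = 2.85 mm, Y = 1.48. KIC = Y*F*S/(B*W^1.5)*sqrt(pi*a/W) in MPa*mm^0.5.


KIC = 1.48*359*50/(6.5*8.7^1.5)*sqrt(pi*2.85/8.7) = 161.57

161.57


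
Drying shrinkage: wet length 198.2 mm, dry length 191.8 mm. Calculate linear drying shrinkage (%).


DS = (198.2 - 191.8) / 198.2 * 100 = 3.23%

3.23


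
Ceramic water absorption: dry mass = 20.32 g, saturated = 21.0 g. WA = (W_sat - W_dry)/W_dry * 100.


WA = (21.0 - 20.32) / 20.32 * 100 = 3.35%

3.35


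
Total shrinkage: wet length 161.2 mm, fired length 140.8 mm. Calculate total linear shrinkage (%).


TS = (161.2 - 140.8) / 161.2 * 100 = 12.66%

12.66


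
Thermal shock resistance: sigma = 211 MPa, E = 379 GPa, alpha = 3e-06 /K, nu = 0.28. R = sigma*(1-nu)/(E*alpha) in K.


R = 211*(1-0.28)/(379*1000*3e-06) = 134 K

134


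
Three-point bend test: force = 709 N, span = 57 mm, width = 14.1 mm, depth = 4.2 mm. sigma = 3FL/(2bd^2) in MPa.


sigma = 3*709*57/(2*14.1*4.2^2) = 243.7 MPa

243.7


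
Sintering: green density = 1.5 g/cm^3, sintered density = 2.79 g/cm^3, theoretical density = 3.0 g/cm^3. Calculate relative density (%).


Relative = 2.79 / 3.0 * 100 = 93.0%

93.0


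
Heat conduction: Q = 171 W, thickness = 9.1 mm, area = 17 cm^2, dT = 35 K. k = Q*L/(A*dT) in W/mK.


k = 171*9.1/1000/(17/10000*35) = 26.15 W/mK

26.15


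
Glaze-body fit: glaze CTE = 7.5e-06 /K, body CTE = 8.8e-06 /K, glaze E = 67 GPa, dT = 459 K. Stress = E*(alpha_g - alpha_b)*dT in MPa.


Stress = 67*1000*(7.5e-06 - 8.8e-06)*459 = -40.0 MPa

-40.0


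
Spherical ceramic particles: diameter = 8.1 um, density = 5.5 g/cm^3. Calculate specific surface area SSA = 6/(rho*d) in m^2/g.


SSA = 6 / (5.5 * 8.1) = 0.135 m^2/g

0.135


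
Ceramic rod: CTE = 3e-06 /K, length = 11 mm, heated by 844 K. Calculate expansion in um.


dL = 3e-06 * 11 * 844 * 1000 = 27.852 um

27.852


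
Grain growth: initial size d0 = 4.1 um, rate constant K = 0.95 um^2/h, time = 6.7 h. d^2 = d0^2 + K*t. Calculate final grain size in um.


d^2 = 4.1^2 + 0.95*6.7 = 23.175
d = sqrt(23.175) = 4.81 um

4.81


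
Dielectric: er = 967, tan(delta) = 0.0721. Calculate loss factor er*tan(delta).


Loss = 967 * 0.0721 = 69.721

69.721


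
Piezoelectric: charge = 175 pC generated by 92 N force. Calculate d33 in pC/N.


d33 = 175 / 92 = 1.9 pC/N

1.9


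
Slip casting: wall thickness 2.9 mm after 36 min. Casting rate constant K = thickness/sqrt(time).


K = 2.9 / sqrt(36) = 2.9 / 6.0 = 0.483 mm/min^0.5

0.483


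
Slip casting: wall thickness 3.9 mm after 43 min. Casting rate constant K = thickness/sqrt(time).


K = 3.9 / sqrt(43) = 3.9 / 6.5574 = 0.595 mm/min^0.5

0.595


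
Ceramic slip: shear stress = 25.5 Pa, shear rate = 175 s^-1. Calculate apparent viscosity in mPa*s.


eta = tau/gamma * 1000 = 25.5/175 * 1000 = 145.7 mPa*s

145.7


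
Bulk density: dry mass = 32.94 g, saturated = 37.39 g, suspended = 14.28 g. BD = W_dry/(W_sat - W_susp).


BD = 32.94 / (37.39 - 14.28) = 32.94 / 23.11 = 1.425 g/cm^3

1.425


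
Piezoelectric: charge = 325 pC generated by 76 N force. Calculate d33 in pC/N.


d33 = 325 / 76 = 4.3 pC/N

4.3


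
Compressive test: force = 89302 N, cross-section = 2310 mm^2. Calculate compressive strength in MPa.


CS = 89302 / 2310 = 38.7 MPa

38.7


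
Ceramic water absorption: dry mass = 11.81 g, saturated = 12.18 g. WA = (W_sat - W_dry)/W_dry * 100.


WA = (12.18 - 11.81) / 11.81 * 100 = 3.13%

3.13


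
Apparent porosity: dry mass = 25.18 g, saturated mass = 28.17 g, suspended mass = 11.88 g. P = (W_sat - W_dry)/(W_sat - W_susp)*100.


P = (28.17 - 25.18) / (28.17 - 11.88) * 100 = 2.99 / 16.29 * 100 = 18.4%

18.4


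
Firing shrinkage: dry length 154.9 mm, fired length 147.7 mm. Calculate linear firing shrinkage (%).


FS = (154.9 - 147.7) / 154.9 * 100 = 4.65%

4.65


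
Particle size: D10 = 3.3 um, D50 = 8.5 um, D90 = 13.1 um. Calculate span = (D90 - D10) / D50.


Span = (13.1 - 3.3) / 8.5 = 9.8 / 8.5 = 1.153

1.153


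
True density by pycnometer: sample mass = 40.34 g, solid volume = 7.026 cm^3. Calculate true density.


TD = 40.34 / 7.026 = 5.742 g/cm^3

5.742


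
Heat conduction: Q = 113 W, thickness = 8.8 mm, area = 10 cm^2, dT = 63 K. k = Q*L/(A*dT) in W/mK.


k = 113*8.8/1000/(10/10000*63) = 15.78 W/mK

15.78


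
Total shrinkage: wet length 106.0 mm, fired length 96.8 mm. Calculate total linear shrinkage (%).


TS = (106.0 - 96.8) / 106.0 * 100 = 8.68%

8.68


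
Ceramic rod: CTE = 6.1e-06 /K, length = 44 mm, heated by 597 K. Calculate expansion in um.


dL = 6.1e-06 * 44 * 597 * 1000 = 160.235 um

160.235


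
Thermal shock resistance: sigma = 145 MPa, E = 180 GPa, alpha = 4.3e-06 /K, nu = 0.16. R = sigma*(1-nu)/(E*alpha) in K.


R = 145*(1-0.16)/(180*1000*4.3e-06) = 157 K

157


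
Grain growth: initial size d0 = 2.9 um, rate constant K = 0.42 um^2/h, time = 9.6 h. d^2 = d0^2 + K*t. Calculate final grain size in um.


d^2 = 2.9^2 + 0.42*9.6 = 12.442
d = sqrt(12.442) = 3.53 um

3.53


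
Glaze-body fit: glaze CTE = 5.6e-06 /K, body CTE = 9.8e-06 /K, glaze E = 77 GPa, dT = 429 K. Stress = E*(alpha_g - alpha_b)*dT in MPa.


Stress = 77*1000*(5.6e-06 - 9.8e-06)*429 = -138.7 MPa

-138.7


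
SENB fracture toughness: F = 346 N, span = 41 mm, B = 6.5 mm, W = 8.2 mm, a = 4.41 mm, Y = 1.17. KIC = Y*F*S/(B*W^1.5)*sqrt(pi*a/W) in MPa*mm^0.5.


KIC = 1.17*346*41/(6.5*8.2^1.5)*sqrt(pi*4.41/8.2) = 141.35

141.35


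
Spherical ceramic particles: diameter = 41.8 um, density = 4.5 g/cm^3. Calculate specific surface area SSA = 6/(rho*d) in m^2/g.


SSA = 6 / (4.5 * 41.8) = 0.032 m^2/g

0.032


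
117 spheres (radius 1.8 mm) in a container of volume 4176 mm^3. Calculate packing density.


V_sphere = 4/3*pi*1.8^3 = 24.429 mm^3
Total V = 117*24.429 = 2858.193 mm^3
PD = 2858.193 / 4176 = 0.684

0.684


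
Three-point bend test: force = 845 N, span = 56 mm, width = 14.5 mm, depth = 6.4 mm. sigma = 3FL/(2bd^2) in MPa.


sigma = 3*845*56/(2*14.5*6.4^2) = 119.5 MPa

119.5


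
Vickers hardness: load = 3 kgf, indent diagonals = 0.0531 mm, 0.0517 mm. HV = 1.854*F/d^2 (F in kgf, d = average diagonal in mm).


d_avg = (0.0531+0.0517)/2 = 0.0524 mm
HV = 1.854*3/0.0524^2 = 2026

2026


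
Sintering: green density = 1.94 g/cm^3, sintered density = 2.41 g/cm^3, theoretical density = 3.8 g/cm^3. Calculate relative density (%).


Relative = 2.41 / 3.8 * 100 = 63.4%

63.4


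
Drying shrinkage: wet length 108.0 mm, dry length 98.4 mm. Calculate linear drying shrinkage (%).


DS = (108.0 - 98.4) / 108.0 * 100 = 8.89%

8.89


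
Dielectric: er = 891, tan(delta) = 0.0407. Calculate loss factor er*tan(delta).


Loss = 891 * 0.0407 = 36.264

36.264


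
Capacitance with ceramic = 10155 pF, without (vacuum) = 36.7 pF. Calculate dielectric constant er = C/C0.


er = 10155 / 36.7 = 276.7

276.7


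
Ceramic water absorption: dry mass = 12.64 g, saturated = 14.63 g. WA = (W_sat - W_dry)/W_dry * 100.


WA = (14.63 - 12.64) / 12.64 * 100 = 15.74%

15.74


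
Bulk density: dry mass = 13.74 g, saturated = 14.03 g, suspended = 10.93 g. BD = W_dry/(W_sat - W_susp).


BD = 13.74 / (14.03 - 10.93) = 13.74 / 3.1 = 4.432 g/cm^3

4.432


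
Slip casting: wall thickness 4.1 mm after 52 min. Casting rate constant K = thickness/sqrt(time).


K = 4.1 / sqrt(52) = 4.1 / 7.2111 = 0.569 mm/min^0.5

0.569


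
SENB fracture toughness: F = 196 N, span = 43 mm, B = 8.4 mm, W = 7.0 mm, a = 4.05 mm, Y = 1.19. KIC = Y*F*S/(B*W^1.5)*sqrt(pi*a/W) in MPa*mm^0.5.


KIC = 1.19*196*43/(8.4*7.0^1.5)*sqrt(pi*4.05/7.0) = 86.92

86.92


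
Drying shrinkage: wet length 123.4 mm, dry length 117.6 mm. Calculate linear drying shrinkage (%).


DS = (123.4 - 117.6) / 123.4 * 100 = 4.7%

4.7


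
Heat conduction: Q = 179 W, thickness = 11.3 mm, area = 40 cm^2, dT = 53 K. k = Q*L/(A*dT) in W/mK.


k = 179*11.3/1000/(40/10000*53) = 9.54 W/mK

9.54


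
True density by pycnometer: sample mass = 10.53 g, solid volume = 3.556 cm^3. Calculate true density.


TD = 10.53 / 3.556 = 2.961 g/cm^3

2.961


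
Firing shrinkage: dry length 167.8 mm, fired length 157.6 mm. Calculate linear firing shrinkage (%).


FS = (167.8 - 157.6) / 167.8 * 100 = 6.08%

6.08


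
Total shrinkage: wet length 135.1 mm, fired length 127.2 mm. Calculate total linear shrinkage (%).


TS = (135.1 - 127.2) / 135.1 * 100 = 5.85%

5.85


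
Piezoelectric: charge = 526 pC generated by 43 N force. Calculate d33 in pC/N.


d33 = 526 / 43 = 12.2 pC/N

12.2


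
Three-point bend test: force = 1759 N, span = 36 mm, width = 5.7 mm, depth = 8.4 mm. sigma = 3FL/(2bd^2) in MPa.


sigma = 3*1759*36/(2*5.7*8.4^2) = 236.2 MPa

236.2


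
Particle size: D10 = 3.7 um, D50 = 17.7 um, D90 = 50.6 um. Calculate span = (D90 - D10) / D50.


Span = (50.6 - 3.7) / 17.7 = 46.9 / 17.7 = 2.65

2.65


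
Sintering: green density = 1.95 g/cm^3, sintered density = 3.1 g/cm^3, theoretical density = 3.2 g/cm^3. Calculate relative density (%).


Relative = 3.1 / 3.2 * 100 = 96.9%

96.9


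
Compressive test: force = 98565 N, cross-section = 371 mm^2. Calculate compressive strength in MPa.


CS = 98565 / 371 = 265.7 MPa

265.7


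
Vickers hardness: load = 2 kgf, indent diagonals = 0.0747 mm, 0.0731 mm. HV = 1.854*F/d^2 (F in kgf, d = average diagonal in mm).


d_avg = (0.0747+0.0731)/2 = 0.0739 mm
HV = 1.854*2/0.0739^2 = 679

679


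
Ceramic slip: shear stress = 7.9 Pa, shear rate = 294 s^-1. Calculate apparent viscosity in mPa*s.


eta = tau/gamma * 1000 = 7.9/294 * 1000 = 26.9 mPa*s

26.9


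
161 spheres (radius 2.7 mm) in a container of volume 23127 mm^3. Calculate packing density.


V_sphere = 4/3*pi*2.7^3 = 82.448 mm^3
Total V = 161*82.448 = 13274.128 mm^3
PD = 13274.128 / 23127 = 0.574

0.574


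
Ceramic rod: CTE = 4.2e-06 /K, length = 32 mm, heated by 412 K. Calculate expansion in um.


dL = 4.2e-06 * 32 * 412 * 1000 = 55.373 um

55.373


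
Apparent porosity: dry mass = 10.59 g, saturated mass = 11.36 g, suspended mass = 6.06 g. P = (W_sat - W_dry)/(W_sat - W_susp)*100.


P = (11.36 - 10.59) / (11.36 - 6.06) * 100 = 0.77 / 5.3 * 100 = 14.5%

14.5


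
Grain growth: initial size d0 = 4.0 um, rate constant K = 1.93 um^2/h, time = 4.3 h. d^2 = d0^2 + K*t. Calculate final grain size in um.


d^2 = 4.0^2 + 1.93*4.3 = 24.299
d = sqrt(24.299) = 4.93 um

4.93


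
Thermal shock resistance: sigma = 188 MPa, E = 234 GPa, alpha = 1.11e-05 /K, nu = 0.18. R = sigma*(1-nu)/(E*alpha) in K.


R = 188*(1-0.18)/(234*1000*1.11e-05) = 59 K

59


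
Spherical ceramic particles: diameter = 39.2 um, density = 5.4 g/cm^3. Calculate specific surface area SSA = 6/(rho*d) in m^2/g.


SSA = 6 / (5.4 * 39.2) = 0.028 m^2/g

0.028


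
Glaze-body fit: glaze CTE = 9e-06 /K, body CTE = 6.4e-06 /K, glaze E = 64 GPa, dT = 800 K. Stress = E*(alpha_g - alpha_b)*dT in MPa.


Stress = 64*1000*(9e-06 - 6.4e-06)*800 = 133.1 MPa

133.1


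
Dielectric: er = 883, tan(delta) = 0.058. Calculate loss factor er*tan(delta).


Loss = 883 * 0.058 = 51.214

51.214


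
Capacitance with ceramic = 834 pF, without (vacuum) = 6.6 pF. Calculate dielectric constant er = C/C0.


er = 834 / 6.6 = 126.36

126.36


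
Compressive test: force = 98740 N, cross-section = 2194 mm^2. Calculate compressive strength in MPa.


CS = 98740 / 2194 = 45.0 MPa

45.0


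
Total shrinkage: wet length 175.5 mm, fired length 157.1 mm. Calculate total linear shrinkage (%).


TS = (175.5 - 157.1) / 175.5 * 100 = 10.48%

10.48


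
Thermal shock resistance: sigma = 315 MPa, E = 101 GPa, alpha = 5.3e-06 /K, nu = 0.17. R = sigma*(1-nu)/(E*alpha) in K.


R = 315*(1-0.17)/(101*1000*5.3e-06) = 488 K

488


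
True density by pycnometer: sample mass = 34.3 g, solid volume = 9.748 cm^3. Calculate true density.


TD = 34.3 / 9.748 = 3.519 g/cm^3

3.519


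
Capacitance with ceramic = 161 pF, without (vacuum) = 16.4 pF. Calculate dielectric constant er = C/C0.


er = 161 / 16.4 = 9.82

9.82


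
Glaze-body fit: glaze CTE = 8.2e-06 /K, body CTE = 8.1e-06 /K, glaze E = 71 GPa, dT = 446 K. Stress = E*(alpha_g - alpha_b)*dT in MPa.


Stress = 71*1000*(8.2e-06 - 8.1e-06)*446 = 3.2 MPa

3.2


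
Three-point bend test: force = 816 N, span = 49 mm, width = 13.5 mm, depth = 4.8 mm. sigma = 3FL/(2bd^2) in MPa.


sigma = 3*816*49/(2*13.5*4.8^2) = 192.8 MPa

192.8


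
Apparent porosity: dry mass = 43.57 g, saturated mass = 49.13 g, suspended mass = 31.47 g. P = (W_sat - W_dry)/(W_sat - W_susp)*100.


P = (49.13 - 43.57) / (49.13 - 31.47) * 100 = 5.56 / 17.66 * 100 = 31.5%

31.5


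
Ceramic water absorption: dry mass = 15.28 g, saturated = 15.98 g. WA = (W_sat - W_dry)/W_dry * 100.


WA = (15.98 - 15.28) / 15.28 * 100 = 4.58%

4.58


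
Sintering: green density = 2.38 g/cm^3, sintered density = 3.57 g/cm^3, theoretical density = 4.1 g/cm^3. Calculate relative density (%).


Relative = 3.57 / 4.1 * 100 = 87.1%

87.1


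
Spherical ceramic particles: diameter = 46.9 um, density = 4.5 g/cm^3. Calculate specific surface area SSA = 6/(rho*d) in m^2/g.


SSA = 6 / (4.5 * 46.9) = 0.028 m^2/g

0.028


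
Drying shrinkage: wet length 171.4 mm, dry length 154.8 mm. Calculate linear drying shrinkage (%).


DS = (171.4 - 154.8) / 171.4 * 100 = 9.68%

9.68


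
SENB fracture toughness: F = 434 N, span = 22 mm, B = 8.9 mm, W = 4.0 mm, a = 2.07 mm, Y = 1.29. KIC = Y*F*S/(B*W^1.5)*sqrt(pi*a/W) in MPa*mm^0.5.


KIC = 1.29*434*22/(8.9*4.0^1.5)*sqrt(pi*2.07/4.0) = 220.57

220.57


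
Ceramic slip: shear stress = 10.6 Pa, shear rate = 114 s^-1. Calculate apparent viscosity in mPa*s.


eta = tau/gamma * 1000 = 10.6/114 * 1000 = 93.0 mPa*s

93.0


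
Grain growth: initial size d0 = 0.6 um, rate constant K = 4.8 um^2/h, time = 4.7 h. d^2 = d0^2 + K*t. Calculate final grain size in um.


d^2 = 0.6^2 + 4.8*4.7 = 22.92
d = sqrt(22.92) = 4.79 um

4.79


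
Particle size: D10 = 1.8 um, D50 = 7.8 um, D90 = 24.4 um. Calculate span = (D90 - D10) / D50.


Span = (24.4 - 1.8) / 7.8 = 22.6 / 7.8 = 2.897

2.897


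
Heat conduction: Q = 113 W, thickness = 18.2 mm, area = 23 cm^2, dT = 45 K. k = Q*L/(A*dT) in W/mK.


k = 113*18.2/1000/(23/10000*45) = 19.87 W/mK

19.87


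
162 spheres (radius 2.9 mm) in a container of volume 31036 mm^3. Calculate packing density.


V_sphere = 4/3*pi*2.9^3 = 102.1604 mm^3
Total V = 162*102.1604 = 16549.9848 mm^3
PD = 16549.9848 / 31036 = 0.533

0.533


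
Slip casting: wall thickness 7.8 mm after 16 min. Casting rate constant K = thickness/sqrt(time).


K = 7.8 / sqrt(16) = 7.8 / 4.0 = 1.95 mm/min^0.5

1.95


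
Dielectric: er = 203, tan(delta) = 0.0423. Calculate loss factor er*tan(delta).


Loss = 203 * 0.0423 = 8.587

8.587


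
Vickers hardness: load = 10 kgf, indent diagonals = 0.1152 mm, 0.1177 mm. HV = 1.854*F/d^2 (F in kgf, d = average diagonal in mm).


d_avg = (0.1152+0.1177)/2 = 0.11645 mm
HV = 1.854*10/0.11645^2 = 1367

1367


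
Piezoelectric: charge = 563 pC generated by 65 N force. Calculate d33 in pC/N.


d33 = 563 / 65 = 8.7 pC/N

8.7
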